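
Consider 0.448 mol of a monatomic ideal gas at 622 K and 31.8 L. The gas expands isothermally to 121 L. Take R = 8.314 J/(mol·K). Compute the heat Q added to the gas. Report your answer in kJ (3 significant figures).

Q ≈ 3.10 kJ

Isothermal ⇒ ΔU = 0, so Q = W = nRT ln(V₂/V₁).
Q = (0.448)(8.314)(622) ln(121/31.8) = 2317 × 1.336 = 3096 J.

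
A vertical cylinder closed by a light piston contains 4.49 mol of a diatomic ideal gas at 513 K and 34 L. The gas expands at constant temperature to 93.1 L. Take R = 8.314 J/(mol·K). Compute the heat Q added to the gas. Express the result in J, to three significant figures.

Isothermal ⇒ ΔU = 0, so Q = W = nRT ln(V₂/V₁).
Q = (4.49)(8.314)(513) ln(93.1/34) = 19150 × 1.007 = 19290 J.

Q ≈ 19300 J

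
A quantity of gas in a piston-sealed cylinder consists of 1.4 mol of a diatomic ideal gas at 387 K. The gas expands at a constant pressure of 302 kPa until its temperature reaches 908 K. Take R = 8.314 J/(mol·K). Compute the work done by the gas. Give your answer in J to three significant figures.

W ≈ 6060 J

Isobaric: W = P ΔV = nR ΔT.
W = (1.4)(8.314)(908 − 387) = 6064 J.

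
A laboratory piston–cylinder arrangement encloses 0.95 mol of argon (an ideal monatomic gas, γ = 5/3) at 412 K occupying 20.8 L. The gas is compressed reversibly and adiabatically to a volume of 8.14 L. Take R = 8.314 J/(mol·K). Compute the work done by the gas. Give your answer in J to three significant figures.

Adiabatic: TV^(γ−1) = const with γ = 5/3.
T₂ = T₁ (V₁/V₂)^(γ−1) = 412 × (20.8/8.14)^0.667 = 412 × 1.869 = 770.1 K.
W_by = nCᵥ(T₁ − T₂) = (0.95)(12.47)(412 − 770.1) = -4242 J.

W ≈ -4240 J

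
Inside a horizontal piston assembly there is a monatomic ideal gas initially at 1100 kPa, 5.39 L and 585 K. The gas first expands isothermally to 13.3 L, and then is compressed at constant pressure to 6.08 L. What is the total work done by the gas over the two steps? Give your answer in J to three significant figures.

W_total ≈ 2140 J

Step 1 (isothermal): W = P₁V₁ ln(V₂/V₁) = (5929) ln(13.3/5.39) = 5355 J.
After step 1: P = 445.8 kPa, V = 13.3 L, T = 585 K.
Step 2 (isobaric): W = PΔV = (445.8 kPa)(6.08 − 13.3 L) = -3219 J.
W_total = 5355 − 3219 = 2137 J.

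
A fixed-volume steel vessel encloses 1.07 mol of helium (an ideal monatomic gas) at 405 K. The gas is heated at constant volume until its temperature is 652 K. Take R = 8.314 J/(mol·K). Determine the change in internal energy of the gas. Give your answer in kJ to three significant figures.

ΔU ≈ 3.30 kJ

Constant volume ⇒ W = 0, so Q = ΔU = nCᵥΔT with Cᵥ = 3R/2 = 12.47 J/(mol·K).
ΔU = (1.07)(12.47)(652 − 405) = 3296 J.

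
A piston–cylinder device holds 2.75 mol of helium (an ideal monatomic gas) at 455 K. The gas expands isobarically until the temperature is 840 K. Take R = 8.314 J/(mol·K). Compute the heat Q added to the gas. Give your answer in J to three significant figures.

Isobaric: W = nRΔT = (2.75)(8.314)(385) = 8802 J.
ΔU = nCᵥΔT with Cᵥ = 3R/2: ΔU = (2.75)(12.47)(385) = 13204 J.
Q = ΔU + W = 13204 + 8802 = 22006 J.

Q ≈ 22000 J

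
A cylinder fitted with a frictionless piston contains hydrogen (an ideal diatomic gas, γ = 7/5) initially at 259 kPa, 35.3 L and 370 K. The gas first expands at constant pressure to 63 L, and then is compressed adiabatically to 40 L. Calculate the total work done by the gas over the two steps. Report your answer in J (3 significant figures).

Step 1 (isobaric): W = PΔV = (259 kPa)(63 − 35.3 L) = 7174 J.
After step 1: P = 259 kPa, V = 63 L, T = 660.3 K.
Step 2 (adiabatic): W = (P₁V₁ − P₂V₂)/(γ−1) = (16317 − 19568)/0.4 = -8128 J.
W_total = 7174 − 8128 = -953.9 J.

W_total ≈ -954 J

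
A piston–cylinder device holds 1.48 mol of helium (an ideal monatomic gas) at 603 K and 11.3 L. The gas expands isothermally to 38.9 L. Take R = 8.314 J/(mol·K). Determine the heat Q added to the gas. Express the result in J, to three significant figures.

Q ≈ 9170 J

Isothermal ⇒ ΔU = 0, so Q = W = nRT ln(V₂/V₁).
Q = (1.48)(8.314)(603) ln(38.9/11.3) = 7420 × 1.236 = 9172 J.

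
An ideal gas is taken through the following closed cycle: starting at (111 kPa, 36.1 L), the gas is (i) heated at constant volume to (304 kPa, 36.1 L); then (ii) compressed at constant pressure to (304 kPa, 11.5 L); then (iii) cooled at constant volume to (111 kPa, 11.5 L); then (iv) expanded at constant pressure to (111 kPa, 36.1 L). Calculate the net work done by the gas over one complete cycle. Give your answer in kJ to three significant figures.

Constant-volume legs do no work.
W(ii) = (304)(11.5 − 36.1) = -7478 J; W(iv) = (111)(36.1 − 11.5) = 2731 J.
W_net = -7478 + 2731 = -4748 J (the counter-clockwise enclosed area).

W_net ≈ -4.75 kJ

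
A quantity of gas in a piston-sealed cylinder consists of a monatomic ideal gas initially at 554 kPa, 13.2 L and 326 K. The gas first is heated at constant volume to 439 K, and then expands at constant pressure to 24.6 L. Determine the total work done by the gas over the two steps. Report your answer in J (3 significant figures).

W_total ≈ 8500 J

Step 1 (isochoric): W = 0 (constant volume).
After step 1: P = 746 kPa (V unchanged).
Step 2 (isobaric): W = PΔV = (746 kPa)(24.6 − 13.2 L) = 8505 J.
W_total = 0 + 8505 = 8505 J.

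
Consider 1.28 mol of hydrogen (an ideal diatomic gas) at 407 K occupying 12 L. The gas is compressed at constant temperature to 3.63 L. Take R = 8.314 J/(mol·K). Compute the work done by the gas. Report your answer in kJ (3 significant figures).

Isothermal: W = nRT ln(V₂/V₁).
W = (1.28)(8.314)(407) × ln(3.63/12)
  = 4331 × -1.196
W_by_gas = -5179 J.

W ≈ -5.18 kJ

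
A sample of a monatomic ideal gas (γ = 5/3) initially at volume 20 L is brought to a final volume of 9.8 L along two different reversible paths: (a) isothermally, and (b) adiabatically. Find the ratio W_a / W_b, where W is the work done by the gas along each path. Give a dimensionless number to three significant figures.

W_a / W_b ≈ 0.781

Path (a) isothermal: W = P₁V₁ ln(V₂/V₁) → W_a/(P₁V₁) = -0.7133.
Path (b) adiabatic: W = P₁V₁(1 − (V₁/V₂)^(γ−1))/(γ−1) → W_b/(P₁V₁) = -0.9134.
W_a / W_b = -0.7133 / -0.9134 = 0.781.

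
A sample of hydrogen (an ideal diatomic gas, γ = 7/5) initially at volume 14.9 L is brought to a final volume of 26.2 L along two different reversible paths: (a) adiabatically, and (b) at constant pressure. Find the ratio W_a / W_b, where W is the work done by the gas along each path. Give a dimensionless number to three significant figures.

W_a / W_b ≈ 0.666

Path (a) adiabatic: W = P₁V₁(1 − (V₁/V₂)^(γ−1))/(γ−1) → W_a/(P₁V₁) = 0.5052.
Path (b) isobaric: W = P₁(V₂ − V₁) → W_b/(P₁V₁) = 0.7584.
W_a / W_b = 0.5052 / 0.7584 = 0.6662.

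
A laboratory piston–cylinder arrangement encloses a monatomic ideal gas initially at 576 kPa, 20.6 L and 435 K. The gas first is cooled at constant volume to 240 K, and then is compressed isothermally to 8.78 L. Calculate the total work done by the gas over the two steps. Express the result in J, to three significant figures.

W_total ≈ -5580 J

Step 1 (isochoric): W = 0 (constant volume).
After step 1: P = 317.8 kPa (V unchanged).
Step 2 (isothermal): W = P₁V₁ ln(V₂/V₁) = (6547) ln(8.78/20.6) = -5583 J.
W_total = 0 − 5583 = -5583 J.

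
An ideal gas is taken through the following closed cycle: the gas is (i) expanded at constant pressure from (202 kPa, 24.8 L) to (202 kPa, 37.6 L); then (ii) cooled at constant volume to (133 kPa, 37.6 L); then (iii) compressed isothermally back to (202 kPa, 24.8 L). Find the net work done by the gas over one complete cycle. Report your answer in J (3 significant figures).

Leg (i): W = PΔV = (202)(37.6 − 24.8) = 2586 J.
Leg (ii): W = 0.
Leg (iii): W = PᵢVᵢ ln(V_f/Vᵢ) = (5001) ln(24.8/37.6) = -2081 J.
W_net = 2586 − 2081 = 504.5 J.

W_net ≈ 504 J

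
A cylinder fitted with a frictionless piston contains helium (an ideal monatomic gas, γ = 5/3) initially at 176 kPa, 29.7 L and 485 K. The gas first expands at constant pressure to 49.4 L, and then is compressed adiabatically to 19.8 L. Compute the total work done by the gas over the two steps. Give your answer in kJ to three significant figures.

W_total ≈ -7.48 kJ

Step 1 (isobaric): W = PΔV = (176 kPa)(49.4 − 29.7 L) = 3467 J.
After step 1: P = 176 kPa, V = 49.4 L, T = 806.7 K.
Step 2 (adiabatic): W = (P₁V₁ − P₂V₂)/(γ−1) = (8694 − 15994)/0.667 = -10949 J.
W_total = 3467 − 10949 = -7482 J.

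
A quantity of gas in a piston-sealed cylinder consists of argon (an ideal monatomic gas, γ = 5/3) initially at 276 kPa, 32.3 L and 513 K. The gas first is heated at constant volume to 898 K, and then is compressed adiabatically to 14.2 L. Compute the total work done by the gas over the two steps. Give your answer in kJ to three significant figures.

W_total ≈ -17.1 kJ

Step 1 (isochoric): W = 0 (constant volume).
After step 1: P = 483.1 kPa (V unchanged).
Step 2 (adiabatic): W = (P₁V₁ − P₂V₂)/(γ−1) = (15605 − 26991)/0.667 = -17078 J.
W_total = 0 − 17078 = -17078 J.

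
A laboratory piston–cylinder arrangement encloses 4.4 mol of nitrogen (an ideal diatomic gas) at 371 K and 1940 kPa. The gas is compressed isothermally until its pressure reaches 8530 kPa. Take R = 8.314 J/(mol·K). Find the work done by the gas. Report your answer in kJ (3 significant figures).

Isothermal process: W = nRT ln(V₂/V₁) = nRT ln(P₁/P₂).
W = (4.4)(8.314)(371) × ln(1940/8530)
  = 13572 × ln(0.2274) = 13572 × -1.481
W_by_gas = -20098 J.

W ≈ -20.1 kJ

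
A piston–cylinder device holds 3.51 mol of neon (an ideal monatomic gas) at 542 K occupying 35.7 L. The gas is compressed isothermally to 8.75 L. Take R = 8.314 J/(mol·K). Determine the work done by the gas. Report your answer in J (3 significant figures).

W ≈ -22200 J

Isothermal: W = nRT ln(V₂/V₁).
W = (3.51)(8.314)(542) × ln(8.75/35.7)
  = 15817 × -1.406
W_by_gas = -22240 J.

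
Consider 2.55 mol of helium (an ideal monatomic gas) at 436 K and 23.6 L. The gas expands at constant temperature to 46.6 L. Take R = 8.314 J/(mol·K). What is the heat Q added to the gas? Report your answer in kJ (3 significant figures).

Q ≈ 6.29 kJ

Isothermal ⇒ ΔU = 0, so Q = W = nRT ln(V₂/V₁).
Q = (2.55)(8.314)(436) ln(46.6/23.6) = 9244 × 0.6804 = 6289 J.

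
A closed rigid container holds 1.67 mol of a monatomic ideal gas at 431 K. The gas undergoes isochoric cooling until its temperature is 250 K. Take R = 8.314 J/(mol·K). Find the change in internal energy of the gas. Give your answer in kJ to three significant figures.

ΔU ≈ -3.77 kJ

Constant volume ⇒ W = 0, so Q = ΔU = nCᵥΔT with Cᵥ = 3R/2 = 12.47 J/(mol·K).
ΔU = (1.67)(12.47)(250 − 431) = -3770 J.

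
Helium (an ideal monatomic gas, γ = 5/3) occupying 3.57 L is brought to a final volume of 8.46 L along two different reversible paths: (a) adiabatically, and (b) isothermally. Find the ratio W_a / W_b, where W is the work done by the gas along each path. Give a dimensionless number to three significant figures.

W_a / W_b ≈ 0.760

Path (a) adiabatic: W = P₁V₁(1 − (V₁/V₂)^(γ−1))/(γ−1) → W_a/(P₁V₁) = 0.6561.
Path (b) isothermal: W = P₁V₁ ln(V₂/V₁) → W_b/(P₁V₁) = 0.8628.
W_a / W_b = 0.6561 / 0.8628 = 0.7604.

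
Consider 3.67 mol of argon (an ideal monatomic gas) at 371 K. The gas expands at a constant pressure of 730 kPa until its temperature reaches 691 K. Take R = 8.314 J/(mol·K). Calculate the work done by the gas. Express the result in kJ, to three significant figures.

Isobaric: W = P ΔV = nR ΔT.
W = (3.67)(8.314)(691 − 371) = 9764 J.

W ≈ 9.76 kJ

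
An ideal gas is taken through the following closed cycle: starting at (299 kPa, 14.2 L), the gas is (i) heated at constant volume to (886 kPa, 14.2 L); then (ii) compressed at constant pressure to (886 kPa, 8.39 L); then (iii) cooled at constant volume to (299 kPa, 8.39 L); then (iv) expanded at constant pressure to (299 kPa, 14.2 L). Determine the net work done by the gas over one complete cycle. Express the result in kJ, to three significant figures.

W_net ≈ -3.41 kJ

Constant-volume legs do no work.
W(ii) = (886)(8.39 − 14.2) = -5148 J; W(iv) = (299)(14.2 − 8.39) = 1737 J.
W_net = -5148 + 1737 = -3410 J (the counter-clockwise enclosed area).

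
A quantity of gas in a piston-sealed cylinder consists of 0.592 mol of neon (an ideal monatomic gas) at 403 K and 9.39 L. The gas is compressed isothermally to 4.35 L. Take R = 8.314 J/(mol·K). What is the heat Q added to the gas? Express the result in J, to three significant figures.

Q ≈ -1530 J

Isothermal ⇒ ΔU = 0, so Q = W = nRT ln(V₂/V₁).
Q = (0.592)(8.314)(403) ln(4.35/9.39) = 1984 × -0.7695 = -1526 J.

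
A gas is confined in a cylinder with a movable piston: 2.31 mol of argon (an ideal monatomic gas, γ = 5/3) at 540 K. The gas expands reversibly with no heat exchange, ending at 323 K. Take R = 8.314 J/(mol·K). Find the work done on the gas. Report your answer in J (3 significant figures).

Adiabatic ⇒ Q = 0, so W_by = −ΔU = nCᵥ(T₁ − T₂).
Cᵥ = 3R/2 = 12.47 J/(mol·K).
W = (2.31)(12.47)(540 − 323) = 6251 J.
Work on gas = −W_by = -6251 J.

W ≈ -6250 J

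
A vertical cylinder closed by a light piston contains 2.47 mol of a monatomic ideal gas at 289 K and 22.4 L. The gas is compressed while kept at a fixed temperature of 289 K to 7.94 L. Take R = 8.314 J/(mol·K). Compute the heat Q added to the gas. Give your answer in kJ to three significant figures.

Q ≈ -6.16 kJ

Isothermal ⇒ ΔU = 0, so Q = W = nRT ln(V₂/V₁).
Q = (2.47)(8.314)(289) ln(7.94/22.4) = 5935 × -1.037 = -6155 J.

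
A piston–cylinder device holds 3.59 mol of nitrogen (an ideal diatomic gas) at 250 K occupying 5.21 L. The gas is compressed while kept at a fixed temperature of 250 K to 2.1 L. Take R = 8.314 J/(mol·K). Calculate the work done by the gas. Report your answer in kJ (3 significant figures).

Isothermal: W = nRT ln(V₂/V₁).
W = (3.59)(8.314)(250) × ln(2.1/5.21)
  = 7462 × -0.9086
W_by_gas = -6780 J.

W ≈ -6.78 kJ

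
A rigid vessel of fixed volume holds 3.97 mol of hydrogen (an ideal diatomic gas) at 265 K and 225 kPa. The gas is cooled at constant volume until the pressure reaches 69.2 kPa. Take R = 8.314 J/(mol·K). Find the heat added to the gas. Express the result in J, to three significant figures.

Q ≈ -15100 J

Constant volume ⇒ W = 0, so Q = ΔU = nCᵥΔT with Cᵥ = 5R/2 = 20.79 J/(mol·K).
At constant V, T₂/T₁ = P₂/P₁ ⇒ ΔT = T₁(P₂/P₁ − 1) = 265·(69.2/225 − 1) = -183.5 K.
ΔU = (3.97)(20.79)(-183.5) = -15142 J.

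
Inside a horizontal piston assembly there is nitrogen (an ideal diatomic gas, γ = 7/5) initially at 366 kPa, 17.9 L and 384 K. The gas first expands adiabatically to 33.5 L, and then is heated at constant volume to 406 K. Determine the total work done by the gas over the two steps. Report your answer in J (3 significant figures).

W_total ≈ 3630 J

Step 1 (adiabatic): W = (P₁V₁ − P₂V₂)/(γ−1) = (6551 − 5099)/0.4 = 3632 J.
Step 2 (isochoric): W = 0 (constant volume).
W_total = 3632 + 0 = 3632 J.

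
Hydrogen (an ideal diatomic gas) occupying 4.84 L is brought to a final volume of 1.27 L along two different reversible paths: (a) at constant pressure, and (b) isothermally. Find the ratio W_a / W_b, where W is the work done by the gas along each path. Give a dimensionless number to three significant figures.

Path (a) isobaric: W = P₁(V₂ − V₁) → W_a/(P₁V₁) = -0.7376.
Path (b) isothermal: W = P₁V₁ ln(V₂/V₁) → W_b/(P₁V₁) = -1.338.
W_a / W_b = -0.7376 / -1.338 = 0.5513.

W_a / W_b ≈ 0.551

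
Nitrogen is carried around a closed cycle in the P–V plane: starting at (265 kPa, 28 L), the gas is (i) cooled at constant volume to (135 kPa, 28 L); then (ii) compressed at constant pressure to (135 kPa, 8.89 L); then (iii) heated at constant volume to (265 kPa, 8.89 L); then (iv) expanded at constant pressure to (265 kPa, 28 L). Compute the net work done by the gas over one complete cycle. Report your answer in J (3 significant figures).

Constant-volume legs do no work.
W(ii) = (135)(8.89 − 28) = -2580 J; W(iv) = (265)(28 − 8.89) = 5064 J.
W_net = -2580 + 5064 = 2484 J (the clockwise enclosed area).

W_net ≈ 2480 J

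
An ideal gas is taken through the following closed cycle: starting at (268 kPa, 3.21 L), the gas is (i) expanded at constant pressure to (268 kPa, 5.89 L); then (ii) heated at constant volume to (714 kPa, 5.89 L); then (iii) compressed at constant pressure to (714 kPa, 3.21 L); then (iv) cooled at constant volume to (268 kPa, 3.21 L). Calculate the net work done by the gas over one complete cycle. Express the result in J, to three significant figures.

Constant-volume legs do no work.
W(i) = (268)(5.89 − 3.21) = 718.2 J; W(iii) = (714)(3.21 − 5.89) = -1914 J.
W_net = 718.2 − 1914 = -1195 J (the counter-clockwise enclosed area).

W_net ≈ -1200 J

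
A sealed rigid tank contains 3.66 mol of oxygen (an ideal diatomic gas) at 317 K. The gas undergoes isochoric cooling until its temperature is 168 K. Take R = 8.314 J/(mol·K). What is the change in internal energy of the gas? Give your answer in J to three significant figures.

ΔU ≈ -11300 J

Constant volume ⇒ W = 0, so Q = ΔU = nCᵥΔT with Cᵥ = 5R/2 = 20.79 J/(mol·K).
ΔU = (3.66)(20.79)(168 − 317) = -11335 J.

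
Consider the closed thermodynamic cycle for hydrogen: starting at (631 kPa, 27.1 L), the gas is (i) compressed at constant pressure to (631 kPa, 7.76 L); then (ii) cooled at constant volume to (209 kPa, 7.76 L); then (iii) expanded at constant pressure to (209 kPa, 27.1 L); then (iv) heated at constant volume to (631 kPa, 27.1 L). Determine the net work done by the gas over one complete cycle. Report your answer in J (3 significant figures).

W_net ≈ -8160 J

Constant-volume legs do no work.
W(i) = (631)(7.76 − 27.1) = -12204 J; W(iii) = (209)(27.1 − 7.76) = 4042 J.
W_net = -12204 + 4042 = -8161 J (the counter-clockwise enclosed area).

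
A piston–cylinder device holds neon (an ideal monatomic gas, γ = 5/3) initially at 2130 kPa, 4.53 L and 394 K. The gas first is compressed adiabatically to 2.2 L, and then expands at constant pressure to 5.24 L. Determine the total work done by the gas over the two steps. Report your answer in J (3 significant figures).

Step 1 (adiabatic): W = (P₁V₁ − P₂V₂)/(γ−1) = (9649 − 15617)/0.667 = -8952 J.
After step 1: P = 7099 kPa, V = 2.2 L, T = 637.7 K.
Step 2 (isobaric): W = PΔV = (7099 kPa)(5.24 − 2.2 L) = 21580 J.
W_total = -8952 + 21580 = 12628 J.

W_total ≈ 12600 J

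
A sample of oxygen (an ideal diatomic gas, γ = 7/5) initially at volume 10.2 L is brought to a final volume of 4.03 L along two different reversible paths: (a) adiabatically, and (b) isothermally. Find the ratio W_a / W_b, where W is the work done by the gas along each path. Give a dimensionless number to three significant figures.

Path (a) adiabatic: W = P₁V₁(1 − (V₁/V₂)^(γ−1))/(γ−1) → W_a/(P₁V₁) = -1.125.
Path (b) isothermal: W = P₁V₁ ln(V₂/V₁) → W_b/(P₁V₁) = -0.9286.
W_a / W_b = -1.125 / -0.9286 = 1.211.

W_a / W_b ≈ 1.21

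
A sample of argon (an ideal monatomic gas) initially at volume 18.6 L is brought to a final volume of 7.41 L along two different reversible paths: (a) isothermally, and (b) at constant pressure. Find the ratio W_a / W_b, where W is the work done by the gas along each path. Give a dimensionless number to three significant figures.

W_a / W_b ≈ 1.53

Path (a) isothermal: W = P₁V₁ ln(V₂/V₁) → W_a/(P₁V₁) = -0.9203.
Path (b) isobaric: W = P₁(V₂ − V₁) → W_b/(P₁V₁) = -0.6016.
W_a / W_b = -0.9203 / -0.6016 = 1.53.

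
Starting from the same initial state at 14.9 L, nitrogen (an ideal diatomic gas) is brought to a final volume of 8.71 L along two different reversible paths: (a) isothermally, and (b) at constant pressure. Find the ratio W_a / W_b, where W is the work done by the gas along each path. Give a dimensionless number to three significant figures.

W_a / W_b ≈ 1.29

Path (a) isothermal: W = P₁V₁ ln(V₂/V₁) → W_a/(P₁V₁) = -0.5369.
Path (b) isobaric: W = P₁(V₂ − V₁) → W_b/(P₁V₁) = -0.4154.
W_a / W_b = -0.5369 / -0.4154 = 1.292.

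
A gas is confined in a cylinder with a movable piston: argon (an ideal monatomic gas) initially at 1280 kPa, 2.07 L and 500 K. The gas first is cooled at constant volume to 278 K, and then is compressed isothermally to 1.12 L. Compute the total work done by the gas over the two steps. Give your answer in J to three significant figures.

Step 1 (isochoric): W = 0 (constant volume).
After step 1: P = 711.7 kPa (V unchanged).
Step 2 (isothermal): W = P₁V₁ ln(V₂/V₁) = (1473) ln(1.12/2.07) = -904.9 J.
W_total = 0 − 904.9 = -904.9 J.

W_total ≈ -905 J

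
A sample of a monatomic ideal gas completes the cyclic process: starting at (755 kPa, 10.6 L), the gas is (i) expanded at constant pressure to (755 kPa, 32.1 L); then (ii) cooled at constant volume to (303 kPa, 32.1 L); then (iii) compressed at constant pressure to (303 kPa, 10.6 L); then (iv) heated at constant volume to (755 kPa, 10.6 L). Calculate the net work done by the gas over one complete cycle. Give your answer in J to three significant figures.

Constant-volume legs do no work.
W(i) = (755)(32.1 − 10.6) = 16232 J; W(iii) = (303)(10.6 − 32.1) = -6514 J.
W_net = 16232 − 6514 = 9718 J (the clockwise enclosed area).

W_net ≈ 9720 J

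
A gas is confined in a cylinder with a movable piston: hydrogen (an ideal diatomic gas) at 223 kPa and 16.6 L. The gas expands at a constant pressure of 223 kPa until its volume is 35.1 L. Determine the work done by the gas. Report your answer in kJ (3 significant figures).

Isobaric: W = P ΔV.
W = (223 kPa)(35.1 − 16.6 L) = (223)(18.5) = 4126 J.

W ≈ 4.13 kJ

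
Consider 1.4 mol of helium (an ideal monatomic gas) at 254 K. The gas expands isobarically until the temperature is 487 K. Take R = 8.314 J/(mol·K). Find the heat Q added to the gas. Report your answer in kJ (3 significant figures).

Isobaric: W = nRΔT = (1.4)(8.314)(233) = 2712 J.
ΔU = nCᵥΔT with Cᵥ = 3R/2: ΔU = (1.4)(12.47)(233) = 4068 J.
Q = ΔU + W = 4068 + 2712 = 6780 J.

Q ≈ 6.78 kJ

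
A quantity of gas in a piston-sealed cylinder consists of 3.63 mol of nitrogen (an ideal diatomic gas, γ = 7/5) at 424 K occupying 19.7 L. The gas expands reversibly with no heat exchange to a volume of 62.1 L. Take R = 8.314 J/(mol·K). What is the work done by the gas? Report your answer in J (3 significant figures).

W ≈ 11800 J

Adiabatic: TV^(γ−1) = const with γ = 7/5.
T₂ = T₁ (V₁/V₂)^(γ−1) = 424 × (19.7/62.1)^0.4 = 424 × 0.6318 = 267.9 K.
W_by = nCᵥ(T₁ − T₂) = (3.63)(20.79)(424 − 267.9) = 11780 J.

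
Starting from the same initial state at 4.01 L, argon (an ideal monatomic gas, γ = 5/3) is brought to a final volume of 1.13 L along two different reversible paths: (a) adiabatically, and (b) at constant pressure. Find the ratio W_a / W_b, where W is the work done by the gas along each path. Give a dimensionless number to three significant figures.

Path (a) adiabatic: W = P₁V₁(1 − (V₁/V₂)^(γ−1))/(γ−1) → W_a/(P₁V₁) = -1.99.
Path (b) isobaric: W = P₁(V₂ − V₁) → W_b/(P₁V₁) = -0.7182.
W_a / W_b = -1.99 / -0.7182 = 2.771.

W_a / W_b ≈ 2.77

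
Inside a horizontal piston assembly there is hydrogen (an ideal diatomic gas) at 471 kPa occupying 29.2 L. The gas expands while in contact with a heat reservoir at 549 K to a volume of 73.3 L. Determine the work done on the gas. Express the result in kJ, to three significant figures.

Isothermal: W = nRT ln(V₂/V₁) = P₁V₁ ln(V₂/V₁).
P₁V₁ = (471 kPa)(29.2 L) = 13753 J.
W = 13753 × ln(73.3/29.2) = 13753 × 0.9204
W_by_gas = 12658 J; work on gas = −W_by = -12658 J.

W ≈ -12.7 kJ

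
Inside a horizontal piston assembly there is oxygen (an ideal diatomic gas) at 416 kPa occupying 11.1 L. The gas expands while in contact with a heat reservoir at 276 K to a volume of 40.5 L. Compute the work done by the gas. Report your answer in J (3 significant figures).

W ≈ 5980 J

Isothermal: W = nRT ln(V₂/V₁) = P₁V₁ ln(V₂/V₁).
P₁V₁ = (416 kPa)(11.1 L) = 4618 J.
W = 4618 × ln(40.5/11.1) = 4618 × 1.294
W_by_gas = 5977 J.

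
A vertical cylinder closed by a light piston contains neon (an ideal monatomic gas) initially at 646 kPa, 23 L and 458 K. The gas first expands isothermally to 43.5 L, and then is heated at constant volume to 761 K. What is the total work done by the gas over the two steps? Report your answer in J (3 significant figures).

W_total ≈ 9470 J

Step 1 (isothermal): W = P₁V₁ ln(V₂/V₁) = (14858) ln(43.5/23) = 9469 J.
Step 2 (isochoric): W = 0 (constant volume).
W_total = 9469 + 0 = 9469 J.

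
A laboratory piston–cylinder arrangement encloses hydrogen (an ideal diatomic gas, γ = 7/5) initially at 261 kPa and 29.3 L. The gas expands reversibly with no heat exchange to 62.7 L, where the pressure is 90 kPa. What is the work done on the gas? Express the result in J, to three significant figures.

Adiabatic: W = (P₁V₁ − P₂V₂)/(γ − 1) with γ = 7/5.
P₁V₁ = 7647 J, P₂V₂ = 5643 J.
W = (7647 − 5643) / 0.4 = 5011 J.
Work on gas = −W_by = -5011 J.

W ≈ -5010 J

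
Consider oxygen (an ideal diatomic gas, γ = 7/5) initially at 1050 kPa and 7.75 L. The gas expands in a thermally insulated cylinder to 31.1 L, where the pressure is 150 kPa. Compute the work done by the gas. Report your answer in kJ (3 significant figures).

Adiabatic: W = (P₁V₁ − P₂V₂)/(γ − 1) with γ = 7/5.
P₁V₁ = 8138 J, P₂V₂ = 4665 J.
W = (8138 − 4665) / 0.4 = 8681 J.

W ≈ 8.68 kJ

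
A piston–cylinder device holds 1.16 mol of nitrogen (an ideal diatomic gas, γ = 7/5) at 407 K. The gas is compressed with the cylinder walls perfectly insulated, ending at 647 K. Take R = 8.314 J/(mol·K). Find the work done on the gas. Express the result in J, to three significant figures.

Adiabatic ⇒ Q = 0, so W_by = −ΔU = nCᵥ(T₁ − T₂).
Cᵥ = 5R/2 = 20.79 J/(mol·K).
W = (1.16)(20.79)(407 − 647) = -5787 J.
Work on gas = −W_by = 5787 J.

W ≈ 5790 J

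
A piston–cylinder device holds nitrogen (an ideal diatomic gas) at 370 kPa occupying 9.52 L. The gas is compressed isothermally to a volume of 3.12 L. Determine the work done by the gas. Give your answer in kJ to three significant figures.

Isothermal: W = nRT ln(V₂/V₁) = P₁V₁ ln(V₂/V₁).
P₁V₁ = (370 kPa)(9.52 L) = 3522 J.
W = 3522 × ln(3.12/9.52) = 3522 × -1.116
W_by_gas = -3929 J.

W ≈ -3.93 kJ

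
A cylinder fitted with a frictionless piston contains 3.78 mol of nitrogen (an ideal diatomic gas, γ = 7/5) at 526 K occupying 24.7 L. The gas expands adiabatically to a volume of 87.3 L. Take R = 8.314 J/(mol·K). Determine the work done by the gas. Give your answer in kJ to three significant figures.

Adiabatic: TV^(γ−1) = const with γ = 7/5.
T₂ = T₁ (V₁/V₂)^(γ−1) = 526 × (24.7/87.3)^0.4 = 526 × 0.6035 = 317.4 K.
W_by = nCᵥ(T₁ − T₂) = (3.78)(20.79)(526 − 317.4) = 16386 J.

W ≈ 16.4 kJ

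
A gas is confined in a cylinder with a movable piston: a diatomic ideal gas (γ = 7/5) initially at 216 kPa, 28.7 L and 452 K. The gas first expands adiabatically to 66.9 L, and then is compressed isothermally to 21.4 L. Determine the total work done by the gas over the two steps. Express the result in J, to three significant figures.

Step 1 (adiabatic): W = (P₁V₁ − P₂V₂)/(γ−1) = (6199 − 4419)/0.4 = 4451 J.
After step 1: P = 66.05 kPa, V = 66.9 L, T = 322.2 K.
Step 2 (isothermal): W = P₁V₁ ln(V₂/V₁) = (4419) ln(21.4/66.9) = -5037 J.
W_total = 4451 − 5037 = -586.1 J.

W_total ≈ -586 J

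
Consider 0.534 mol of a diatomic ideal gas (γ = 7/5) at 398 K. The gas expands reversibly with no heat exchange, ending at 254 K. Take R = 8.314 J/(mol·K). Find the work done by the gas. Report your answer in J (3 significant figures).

W ≈ 1600 J

Adiabatic ⇒ Q = 0, so W_by = −ΔU = nCᵥ(T₁ − T₂).
Cᵥ = 5R/2 = 20.79 J/(mol·K).
W = (0.534)(20.79)(398 − 254) = 1598 J.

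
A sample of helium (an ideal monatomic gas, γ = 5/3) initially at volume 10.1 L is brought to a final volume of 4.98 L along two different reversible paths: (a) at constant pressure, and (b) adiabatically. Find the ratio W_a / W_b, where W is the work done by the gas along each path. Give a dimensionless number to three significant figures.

Path (a) isobaric: W = P₁(V₂ − V₁) → W_a/(P₁V₁) = -0.5069.
Path (b) adiabatic: W = P₁V₁(1 − (V₁/V₂)^(γ−1))/(γ−1) → W_b/(P₁V₁) = -0.9034.
W_a / W_b = -0.5069 / -0.9034 = 0.5612.

W_a / W_b ≈ 0.561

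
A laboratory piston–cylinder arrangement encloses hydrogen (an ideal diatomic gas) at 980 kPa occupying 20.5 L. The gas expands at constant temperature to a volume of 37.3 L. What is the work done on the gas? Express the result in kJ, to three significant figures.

Isothermal: W = nRT ln(V₂/V₁) = P₁V₁ ln(V₂/V₁).
P₁V₁ = (980 kPa)(20.5 L) = 20090 J.
W = 20090 × ln(37.3/20.5) = 20090 × 0.5986
W_by_gas = 12025 J; work on gas = −W_by = -12025 J.

W ≈ -12.0 kJ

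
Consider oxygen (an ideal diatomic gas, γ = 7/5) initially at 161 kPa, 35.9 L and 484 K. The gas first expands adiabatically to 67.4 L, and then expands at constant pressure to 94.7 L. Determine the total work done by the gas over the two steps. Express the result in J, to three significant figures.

W_total ≈ 5040 J

Step 1 (adiabatic): W = (P₁V₁ − P₂V₂)/(γ−1) = (5780 − 4493)/0.4 = 3218 J.
After step 1: P = 66.66 kPa, V = 67.4 L, T = 376.2 K.
Step 2 (isobaric): W = PΔV = (66.66 kPa)(94.7 − 67.4 L) = 1820 J.
W_total = 3218 + 1820 = 5038 J.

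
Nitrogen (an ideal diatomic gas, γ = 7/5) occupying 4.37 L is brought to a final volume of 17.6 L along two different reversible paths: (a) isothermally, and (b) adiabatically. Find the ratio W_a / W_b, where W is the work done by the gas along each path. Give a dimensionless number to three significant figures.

Path (a) isothermal: W = P₁V₁ ln(V₂/V₁) → W_a/(P₁V₁) = 1.393.
Path (b) adiabatic: W = P₁V₁(1 − (V₁/V₂)^(γ−1))/(γ−1) → W_b/(P₁V₁) = 1.068.
W_a / W_b = 1.393 / 1.068 = 1.304.

W_a / W_b ≈ 1.30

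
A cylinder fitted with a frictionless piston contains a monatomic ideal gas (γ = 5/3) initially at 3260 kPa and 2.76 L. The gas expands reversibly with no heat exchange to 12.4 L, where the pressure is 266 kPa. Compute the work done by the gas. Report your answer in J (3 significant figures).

Adiabatic: W = (P₁V₁ − P₂V₂)/(γ − 1) with γ = 5/3.
P₁V₁ = 8998 J, P₂V₂ = 3298 J.
W = (8998 − 3298) / 0.6667 = 8549 J.

W ≈ 8550 J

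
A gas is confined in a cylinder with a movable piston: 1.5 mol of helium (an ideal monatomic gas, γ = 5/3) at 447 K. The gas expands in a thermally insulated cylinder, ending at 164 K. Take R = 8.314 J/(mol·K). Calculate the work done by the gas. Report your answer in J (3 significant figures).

Adiabatic ⇒ Q = 0, so W_by = −ΔU = nCᵥ(T₁ − T₂).
Cᵥ = 3R/2 = 12.47 J/(mol·K).
W = (1.5)(12.47)(447 − 164) = 5294 J.

W ≈ 5290 J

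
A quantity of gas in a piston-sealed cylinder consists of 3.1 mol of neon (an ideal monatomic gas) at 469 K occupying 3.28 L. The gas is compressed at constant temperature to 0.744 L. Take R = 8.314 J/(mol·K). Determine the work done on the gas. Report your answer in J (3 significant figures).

Isothermal: W = nRT ln(V₂/V₁).
W = (3.1)(8.314)(469) × ln(0.744/3.28)
  = 12088 × -1.484
W_by_gas = -17933 J; work on gas = −W_by = 17933 J.

W ≈ 17900 J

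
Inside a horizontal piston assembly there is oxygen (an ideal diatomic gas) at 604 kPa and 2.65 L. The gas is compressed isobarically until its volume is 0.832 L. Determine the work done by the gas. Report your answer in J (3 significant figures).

W ≈ -1100 J

Isobaric: W = P ΔV.
W = (604 kPa)(0.832 − 2.65 L) = (604)(-1.818) = -1098 J.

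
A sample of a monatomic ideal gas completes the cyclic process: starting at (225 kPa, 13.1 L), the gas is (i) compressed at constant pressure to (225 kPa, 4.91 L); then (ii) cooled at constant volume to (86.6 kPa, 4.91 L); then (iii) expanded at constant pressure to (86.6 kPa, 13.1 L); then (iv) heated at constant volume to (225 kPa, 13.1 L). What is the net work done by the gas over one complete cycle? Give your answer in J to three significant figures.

Constant-volume legs do no work.
W(i) = (225)(4.91 − 13.1) = -1843 J; W(iii) = (86.6)(13.1 − 4.91) = 709.3 J.
W_net = -1843 + 709.3 = -1133 J (the counter-clockwise enclosed area).

W_net ≈ -1130 J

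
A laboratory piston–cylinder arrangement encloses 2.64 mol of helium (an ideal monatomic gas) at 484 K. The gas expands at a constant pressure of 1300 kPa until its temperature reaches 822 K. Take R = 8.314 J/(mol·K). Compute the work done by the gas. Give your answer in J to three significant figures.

Isobaric: W = P ΔV = nR ΔT.
W = (2.64)(8.314)(822 − 484) = 7419 J.

W ≈ 7420 J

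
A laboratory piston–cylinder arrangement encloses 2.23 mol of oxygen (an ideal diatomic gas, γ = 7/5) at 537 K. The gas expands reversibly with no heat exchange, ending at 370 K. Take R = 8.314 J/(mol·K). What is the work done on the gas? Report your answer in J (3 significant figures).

Adiabatic ⇒ Q = 0, so W_by = −ΔU = nCᵥ(T₁ − T₂).
Cᵥ = 5R/2 = 20.79 J/(mol·K).
W = (2.23)(20.79)(537 − 370) = 7741 J.
Work on gas = −W_by = -7741 J.

W ≈ -7740 J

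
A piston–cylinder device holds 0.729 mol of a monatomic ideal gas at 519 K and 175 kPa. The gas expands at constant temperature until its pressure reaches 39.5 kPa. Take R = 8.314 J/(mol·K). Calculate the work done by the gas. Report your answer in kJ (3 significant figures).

W ≈ 4.68 kJ

Isothermal process: W = nRT ln(V₂/V₁) = nRT ln(P₁/P₂).
W = (0.729)(8.314)(519) × ln(175/39.5)
  = 3146 × ln(4.43) = 3146 × 1.488
W_by_gas = 4682 J.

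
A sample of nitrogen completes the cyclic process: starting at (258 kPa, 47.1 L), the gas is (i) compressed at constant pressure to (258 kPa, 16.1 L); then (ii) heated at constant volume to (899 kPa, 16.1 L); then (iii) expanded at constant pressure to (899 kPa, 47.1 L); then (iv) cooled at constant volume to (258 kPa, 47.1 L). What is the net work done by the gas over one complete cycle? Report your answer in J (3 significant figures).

Constant-volume legs do no work.
W(i) = (258)(16.1 − 47.1) = -7998 J; W(iii) = (899)(47.1 − 16.1) = 27869 J.
W_net = -7998 + 27869 = 19871 J (the clockwise enclosed area).

W_net ≈ 19900 J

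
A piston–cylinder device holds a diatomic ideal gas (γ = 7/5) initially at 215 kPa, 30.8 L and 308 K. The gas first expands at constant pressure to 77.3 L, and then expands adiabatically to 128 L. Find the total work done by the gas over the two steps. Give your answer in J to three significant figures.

W_total ≈ 17600 J

Step 1 (isobaric): W = PΔV = (215 kPa)(77.3 − 30.8 L) = 9998 J.
After step 1: P = 215 kPa, V = 77.3 L, T = 773 K.
Step 2 (adiabatic): W = (P₁V₁ − P₂V₂)/(γ−1) = (16620 − 13583)/0.4 = 7590 J.
W_total = 9998 + 7590 = 17588 J.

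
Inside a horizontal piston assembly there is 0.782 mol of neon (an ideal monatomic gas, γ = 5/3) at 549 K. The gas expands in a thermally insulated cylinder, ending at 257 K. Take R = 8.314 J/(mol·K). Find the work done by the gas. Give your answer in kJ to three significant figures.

W ≈ 2.85 kJ

Adiabatic ⇒ Q = 0, so W_by = −ΔU = nCᵥ(T₁ − T₂).
Cᵥ = 3R/2 = 12.47 J/(mol·K).
W = (0.782)(12.47)(549 − 257) = 2848 J.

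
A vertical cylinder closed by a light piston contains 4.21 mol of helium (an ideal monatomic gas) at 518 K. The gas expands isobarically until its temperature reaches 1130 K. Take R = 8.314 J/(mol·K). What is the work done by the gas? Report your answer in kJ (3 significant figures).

Isobaric: W = P ΔV = nR ΔT.
W = (4.21)(8.314)(1130 − 518) = 21421 J.

W ≈ 21.4 kJ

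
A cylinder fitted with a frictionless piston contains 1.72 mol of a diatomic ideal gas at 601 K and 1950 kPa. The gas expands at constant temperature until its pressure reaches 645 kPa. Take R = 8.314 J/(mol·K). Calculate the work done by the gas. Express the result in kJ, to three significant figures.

Isothermal process: W = nRT ln(V₂/V₁) = nRT ln(P₁/P₂).
W = (1.72)(8.314)(601) × ln(1950/645)
  = 8594 × ln(3.023) = 8594 × 1.106
W_by_gas = 9508 J.

W ≈ 9.51 kJ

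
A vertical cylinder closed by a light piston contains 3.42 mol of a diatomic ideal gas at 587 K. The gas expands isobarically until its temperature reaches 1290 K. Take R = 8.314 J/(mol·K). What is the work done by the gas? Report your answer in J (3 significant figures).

Isobaric: W = P ΔV = nR ΔT.
W = (3.42)(8.314)(1290 − 587) = 19989 J.

W ≈ 20000 J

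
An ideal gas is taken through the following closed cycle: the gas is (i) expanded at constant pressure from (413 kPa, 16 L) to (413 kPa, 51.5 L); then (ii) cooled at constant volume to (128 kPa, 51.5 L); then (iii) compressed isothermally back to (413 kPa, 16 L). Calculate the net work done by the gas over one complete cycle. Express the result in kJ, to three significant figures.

Leg (i): W = PΔV = (413)(51.5 − 16) = 14662 J.
Leg (ii): W = 0.
Leg (iii): W = PᵢVᵢ ln(V_f/Vᵢ) = (6592) ln(16/51.5) = -7706 J.
W_net = 14662 − 7706 = 6955 J.

W_net ≈ 6.96 kJ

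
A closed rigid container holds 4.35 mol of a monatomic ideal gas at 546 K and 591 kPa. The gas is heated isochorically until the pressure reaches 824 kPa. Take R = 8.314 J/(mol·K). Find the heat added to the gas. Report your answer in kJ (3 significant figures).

Q ≈ 11.7 kJ

Constant volume ⇒ W = 0, so Q = ΔU = nCᵥΔT with Cᵥ = 3R/2 = 12.47 J/(mol·K).
At constant V, T₂/T₁ = P₂/P₁ ⇒ ΔT = T₁(P₂/P₁ − 1) = 546·(824/591 − 1) = 215.3 K.
ΔU = (4.35)(12.47)(215.3) = 11678 J.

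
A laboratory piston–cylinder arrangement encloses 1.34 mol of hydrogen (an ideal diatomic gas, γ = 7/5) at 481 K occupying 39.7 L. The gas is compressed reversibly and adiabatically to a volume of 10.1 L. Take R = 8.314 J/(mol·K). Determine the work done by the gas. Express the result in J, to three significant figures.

W ≈ -9770 J

Adiabatic: TV^(γ−1) = const with γ = 7/5.
T₂ = T₁ (V₁/V₂)^(γ−1) = 481 × (39.7/10.1)^0.4 = 481 × 1.729 = 831.6 K.
W_by = nCᵥ(T₁ − T₂) = (1.34)(20.79)(481 − 831.6) = -9766 J.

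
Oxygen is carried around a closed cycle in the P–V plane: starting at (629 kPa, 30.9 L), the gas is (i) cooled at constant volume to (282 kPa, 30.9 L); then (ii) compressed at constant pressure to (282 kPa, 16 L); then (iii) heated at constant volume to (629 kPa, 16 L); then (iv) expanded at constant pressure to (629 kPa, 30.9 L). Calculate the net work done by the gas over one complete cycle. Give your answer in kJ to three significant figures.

W_net ≈ 5.17 kJ

Constant-volume legs do no work.
W(ii) = (282)(16 − 30.9) = -4202 J; W(iv) = (629)(30.9 − 16) = 9372 J.
W_net = -4202 + 9372 = 5170 J (the clockwise enclosed area).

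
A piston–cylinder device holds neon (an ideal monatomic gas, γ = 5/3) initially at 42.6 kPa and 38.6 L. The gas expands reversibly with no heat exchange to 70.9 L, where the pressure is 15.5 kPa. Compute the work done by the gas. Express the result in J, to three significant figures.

W ≈ 818 J

Adiabatic: W = (P₁V₁ − P₂V₂)/(γ − 1) with γ = 5/3.
P₁V₁ = 1644 J, P₂V₂ = 1099 J.
W = (1644 − 1099) / 0.6667 = 818.1 J.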